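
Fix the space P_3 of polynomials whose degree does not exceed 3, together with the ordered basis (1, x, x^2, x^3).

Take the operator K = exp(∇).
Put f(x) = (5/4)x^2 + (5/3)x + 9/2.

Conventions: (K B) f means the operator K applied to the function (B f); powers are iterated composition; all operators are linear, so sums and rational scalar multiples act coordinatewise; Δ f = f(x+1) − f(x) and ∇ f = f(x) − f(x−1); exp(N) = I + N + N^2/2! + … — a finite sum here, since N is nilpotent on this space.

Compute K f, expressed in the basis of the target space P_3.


the image equals g(x) = (5/4)x^2 + (25/6)x + 37/6

order-1 term: (5/2)x + 5/12
order-2 term: 5/4
the series for exp(∇) f terminates at order 2
exp(∇) f = (5/4)x^2 + (25/6)x + 37/6


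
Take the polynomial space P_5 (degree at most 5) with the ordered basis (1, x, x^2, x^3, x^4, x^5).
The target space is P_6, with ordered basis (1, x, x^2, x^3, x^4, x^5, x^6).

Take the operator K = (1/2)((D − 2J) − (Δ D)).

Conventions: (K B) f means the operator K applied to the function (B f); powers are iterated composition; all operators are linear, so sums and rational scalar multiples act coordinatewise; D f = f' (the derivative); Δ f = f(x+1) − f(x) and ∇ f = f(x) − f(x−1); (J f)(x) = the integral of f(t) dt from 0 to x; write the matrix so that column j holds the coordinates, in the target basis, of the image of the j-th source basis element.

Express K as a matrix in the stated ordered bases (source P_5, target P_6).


the matrix is [[0, 1/2, -1, -3/2, -2, -5/2]; [-1, 0, 1, -3, -6, -10]; [0, -1/2, 0, 3/2, -6, -15]; [0, 0, -1/3, 0, 2, -10]; [0, 0, 0, -1/4, 0, 5/2]; [0, 0, 0, 0, -1/5, 0]; [0, 0, 0, 0, 0, -1/6]] (rows listed top to bottom)

image of 1: -x
image of x: -(1/2)x^2 + 1/2
image of x^2: -(1/3)x^3 + x - 1
image of x^3: -(1/4)x^4 + (3/2)x^2 - 3x - 3/2
image of x^4: -(1/5)x^5 + 2x^3 - 6x^2 - 6x - 2
image of x^5: -(1/6)x^6 + (5/2)x^4 - 10x^3 - 15x^2 - 10x - 5/2
each image's coordinates form column j of the matrix


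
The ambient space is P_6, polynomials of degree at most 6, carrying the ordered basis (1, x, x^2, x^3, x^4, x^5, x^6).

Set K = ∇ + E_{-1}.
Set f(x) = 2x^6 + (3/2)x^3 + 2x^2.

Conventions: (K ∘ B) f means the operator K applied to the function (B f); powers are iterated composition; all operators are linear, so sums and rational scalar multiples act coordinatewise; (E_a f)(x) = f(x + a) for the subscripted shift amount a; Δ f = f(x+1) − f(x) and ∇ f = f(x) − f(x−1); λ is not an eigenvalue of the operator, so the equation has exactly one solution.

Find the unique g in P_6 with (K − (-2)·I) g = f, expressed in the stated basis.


g(x) = (2/3)x^6 + (1/2)x^3 + (2/3)x^2

write g with unknown coordinates in the stated basis and equate coefficients in (K − (-2)·I) g = f
solving from the highest basis element down gives g = (2/3)x^6 + (1/2)x^3 + (2/3)x^2
check: K g = (2/3)x^6 + (1/2)x^3 + (2/3)x^2
so K g − (-2)·g = 2x^6 + (3/2)x^3 + 2x^2 = f ✓


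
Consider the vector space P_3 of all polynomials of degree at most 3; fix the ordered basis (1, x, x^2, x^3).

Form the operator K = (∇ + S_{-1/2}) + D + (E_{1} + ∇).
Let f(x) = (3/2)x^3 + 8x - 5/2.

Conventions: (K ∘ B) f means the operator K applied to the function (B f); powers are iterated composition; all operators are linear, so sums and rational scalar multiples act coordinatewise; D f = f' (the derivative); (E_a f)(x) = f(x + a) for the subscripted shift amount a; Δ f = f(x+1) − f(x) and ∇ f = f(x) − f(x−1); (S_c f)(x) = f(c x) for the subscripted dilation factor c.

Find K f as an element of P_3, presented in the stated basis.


∇ f = (9/2)x^2 - (9/2)x + 19/2
S_{-1/2} f = -(3/16)x^3 - 4x - 5/2
(∇ + S_{-1/2}) f = -(3/16)x^3 + (9/2)x^2 - (17/2)x + 7
D f = (9/2)x^2 + 8
E_{1} f = (3/2)x^3 + (9/2)x^2 + (25/2)x + 7
∇ f = (9/2)x^2 - (9/2)x + 19/2
(E_{1} + ∇) f = (3/2)x^3 + 9x^2 + 8x + 33/2
((∇ + S_{-1/2}) + D + (E_{1} + ∇)) f = (21/16)x^3 + 18x^2 - (1/2)x + 63/2

the result is g(x) = (21/16)x^3 + 18x^2 - (1/2)x + 63/2


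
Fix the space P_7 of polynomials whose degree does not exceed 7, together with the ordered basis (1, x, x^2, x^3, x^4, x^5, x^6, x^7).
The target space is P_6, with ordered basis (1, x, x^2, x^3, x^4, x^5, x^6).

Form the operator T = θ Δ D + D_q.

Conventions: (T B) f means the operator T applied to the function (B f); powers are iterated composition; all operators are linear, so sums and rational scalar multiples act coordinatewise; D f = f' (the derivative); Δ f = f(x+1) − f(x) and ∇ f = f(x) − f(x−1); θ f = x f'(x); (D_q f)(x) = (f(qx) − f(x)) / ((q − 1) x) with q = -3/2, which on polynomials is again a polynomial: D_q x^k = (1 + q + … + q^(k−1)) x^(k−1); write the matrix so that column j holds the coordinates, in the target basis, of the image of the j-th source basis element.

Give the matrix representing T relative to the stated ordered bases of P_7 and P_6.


image of 1: 0
image of x: 1
image of x^2: -(1/2)x
image of x^3: (7/4)x^2 + 6x
image of x^4: -(13/8)x^3 + 24x^2 + 12x
image of x^5: (55/16)x^4 + 60x^3 + 60x^2 + 20x
image of x^6: -(133/32)x^5 + 120x^4 + 180x^3 + 120x^2 + 30x
image of x^7: (463/64)x^6 + 210x^5 + 420x^4 + 420x^3 + 210x^2 + 42x
each image's coordinates form column j of the matrix

the matrix is [[0, 1, 0, 0, 0, 0, 0, 0]; [0, 0, -1/2, 6, 12, 20, 30, 42]; [0, 0, 0, 7/4, 24, 60, 120, 210]; [0, 0, 0, 0, -13/8, 60, 180, 420]; [0, 0, 0, 0, 0, 55/16, 120, 420]; [0, 0, 0, 0, 0, 0, -133/32, 210]; [0, 0, 0, 0, 0, 0, 0, 463/64]] (rows listed top to bottom)


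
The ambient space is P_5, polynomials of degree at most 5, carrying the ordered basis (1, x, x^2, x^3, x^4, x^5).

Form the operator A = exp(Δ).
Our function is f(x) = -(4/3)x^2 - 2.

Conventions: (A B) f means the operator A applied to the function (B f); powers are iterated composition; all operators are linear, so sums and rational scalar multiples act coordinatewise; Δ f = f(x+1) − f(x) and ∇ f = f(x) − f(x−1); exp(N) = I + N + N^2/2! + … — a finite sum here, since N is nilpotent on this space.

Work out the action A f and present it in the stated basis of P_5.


the result is g(x) = -(4/3)x^2 - (8/3)x - 14/3

order-1 term: -(8/3)x - 4/3
order-2 term: -4/3
the series for exp(Δ) f terminates at order 2
exp(Δ) f = -(4/3)x^2 - (8/3)x - 14/3


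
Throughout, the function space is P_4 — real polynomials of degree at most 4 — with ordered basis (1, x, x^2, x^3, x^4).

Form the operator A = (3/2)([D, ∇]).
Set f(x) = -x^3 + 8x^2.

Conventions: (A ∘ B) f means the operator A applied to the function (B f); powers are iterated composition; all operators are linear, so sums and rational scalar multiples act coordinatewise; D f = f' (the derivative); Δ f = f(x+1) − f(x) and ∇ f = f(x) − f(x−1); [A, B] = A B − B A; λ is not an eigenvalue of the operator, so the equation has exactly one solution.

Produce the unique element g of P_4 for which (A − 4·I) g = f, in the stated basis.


write g with unknown coordinates in the stated basis and equate coefficients in (A − 4·I) g = f
solving from the highest basis element down gives g = (1/4)x^3 - 2x^2
check: A g = 0
so A g − 4·g = -x^3 + 8x^2 = f ✓

the result is g(x) = (1/4)x^3 - 2x^2


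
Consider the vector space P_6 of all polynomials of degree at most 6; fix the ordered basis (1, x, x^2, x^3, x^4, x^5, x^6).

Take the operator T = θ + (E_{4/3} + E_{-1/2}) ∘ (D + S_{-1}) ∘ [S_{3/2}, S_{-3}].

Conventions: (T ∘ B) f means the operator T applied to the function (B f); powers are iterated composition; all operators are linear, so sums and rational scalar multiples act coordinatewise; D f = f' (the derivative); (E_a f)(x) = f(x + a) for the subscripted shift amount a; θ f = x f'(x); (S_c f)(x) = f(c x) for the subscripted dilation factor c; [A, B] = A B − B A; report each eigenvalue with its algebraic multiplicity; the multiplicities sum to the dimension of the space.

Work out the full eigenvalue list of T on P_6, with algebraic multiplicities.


image of 1: 0
image of x: x
image of x^2: 2x^2
image of x^3: 3x^3
image of x^4: 4x^4
image of x^5: 5x^5
image of x^6: 6x^6
the matrix is upper triangular; its diagonal is (0, 1, 2, 3, 4, 5, 6)
for a triangular matrix the eigenvalues are the diagonal entries, with algebraic multiplicity their repetition count

λ = 0 (multiplicity 1), λ = 1 (multiplicity 1), λ = 2 (multiplicity 1), λ = 3 (multiplicity 1), λ = 4 (multiplicity 1), λ = 5 (multiplicity 1), λ = 6 (multiplicity 1)


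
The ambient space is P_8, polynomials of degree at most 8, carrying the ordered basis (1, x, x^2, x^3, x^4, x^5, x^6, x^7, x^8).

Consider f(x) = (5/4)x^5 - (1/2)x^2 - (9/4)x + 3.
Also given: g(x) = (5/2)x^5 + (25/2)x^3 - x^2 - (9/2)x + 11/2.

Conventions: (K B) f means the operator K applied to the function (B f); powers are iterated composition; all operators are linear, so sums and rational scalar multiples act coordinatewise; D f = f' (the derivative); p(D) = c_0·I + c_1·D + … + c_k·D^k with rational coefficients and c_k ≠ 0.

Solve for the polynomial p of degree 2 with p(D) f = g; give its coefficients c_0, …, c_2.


D^0 f = (5/4)x^5 - (1/2)x^2 - (9/4)x + 3
D^1 f = (25/4)x^4 - x - 9/4
D^2 f = 25x^3 - 1
matching coefficients of g against c_0 f + c_1 Df + … from the top degree down determines the c_i
solution: c_0 = 2, c_1 = 0, c_2 = 1/2

c_0 = 2, c_1 = 0, c_2 = 1/2


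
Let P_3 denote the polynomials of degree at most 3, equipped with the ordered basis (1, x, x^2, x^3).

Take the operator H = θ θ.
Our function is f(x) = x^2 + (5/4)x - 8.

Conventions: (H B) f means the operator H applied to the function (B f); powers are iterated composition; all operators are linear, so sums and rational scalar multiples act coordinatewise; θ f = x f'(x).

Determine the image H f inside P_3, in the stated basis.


θ f = 2x^2 + (5/4)x
θ θ f = 4x^2 + (5/4)x

the image equals g(x) = 4x^2 + (5/4)x


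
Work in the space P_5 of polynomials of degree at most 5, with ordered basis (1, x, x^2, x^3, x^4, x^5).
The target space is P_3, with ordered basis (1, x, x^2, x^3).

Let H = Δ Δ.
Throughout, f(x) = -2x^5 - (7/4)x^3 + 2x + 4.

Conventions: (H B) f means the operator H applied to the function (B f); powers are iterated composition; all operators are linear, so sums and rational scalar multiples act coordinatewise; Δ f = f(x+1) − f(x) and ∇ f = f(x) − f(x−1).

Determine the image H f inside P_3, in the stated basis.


the image equals g(x) = -40x^3 - 120x^2 - (301/2)x - 141/2

Δ f = -10x^4 - 20x^3 - (101/4)x^2 - (61/4)x - 7/4
Δ Δ f = -40x^3 - 120x^2 - (301/2)x - 141/2


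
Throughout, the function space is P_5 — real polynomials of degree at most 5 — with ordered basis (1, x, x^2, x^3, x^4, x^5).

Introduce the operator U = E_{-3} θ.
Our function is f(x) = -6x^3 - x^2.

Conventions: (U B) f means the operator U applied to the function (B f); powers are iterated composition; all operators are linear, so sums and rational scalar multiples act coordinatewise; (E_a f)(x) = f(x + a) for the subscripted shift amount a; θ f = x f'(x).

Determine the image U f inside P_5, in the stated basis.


θ f = -18x^3 - 2x^2
E_{-3} θ f = -18x^3 + 160x^2 - 474x + 468

g(x) = -18x^3 + 160x^2 - 474x + 468


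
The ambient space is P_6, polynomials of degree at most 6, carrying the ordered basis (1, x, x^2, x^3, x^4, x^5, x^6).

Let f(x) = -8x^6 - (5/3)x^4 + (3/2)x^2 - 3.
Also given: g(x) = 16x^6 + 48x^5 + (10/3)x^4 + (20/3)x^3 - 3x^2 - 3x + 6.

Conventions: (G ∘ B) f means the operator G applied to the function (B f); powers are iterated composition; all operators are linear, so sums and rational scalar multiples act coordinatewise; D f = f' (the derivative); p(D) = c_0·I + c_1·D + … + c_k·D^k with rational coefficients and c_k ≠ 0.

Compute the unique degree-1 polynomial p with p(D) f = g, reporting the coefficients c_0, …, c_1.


c_0 = -2, c_1 = -1

D^0 f = -8x^6 - (5/3)x^4 + (3/2)x^2 - 3
D^1 f = -48x^5 - (20/3)x^3 + 3x
matching coefficients of g against c_0 f + c_1 Df + … from the top degree down determines the c_i
solution: c_0 = -2, c_1 = -1


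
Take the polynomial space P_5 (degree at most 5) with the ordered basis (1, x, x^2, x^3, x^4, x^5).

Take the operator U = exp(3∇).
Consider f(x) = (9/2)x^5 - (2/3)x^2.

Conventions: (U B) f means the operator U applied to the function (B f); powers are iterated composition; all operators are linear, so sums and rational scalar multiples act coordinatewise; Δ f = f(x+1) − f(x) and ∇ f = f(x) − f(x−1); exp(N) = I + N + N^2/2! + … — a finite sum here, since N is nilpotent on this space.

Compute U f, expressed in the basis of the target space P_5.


the image equals g(x) = (9/2)x^5 + (135/2)x^4 + 270x^3 + (403/3)x^2 - (953/2)x - 112

order-1 term: (135/2)x^4 - 135x^3 + 135x^2 - (143/2)x + 31/2
order-2 term: 405x^3 - 1215x^2 + (2835/2)x - 1227/2
order-3 term: 1215x^2 - 3645x + 6075/2
order-4 term: (3645/2)x - 3645
order-5 term: 2187/2
the series for exp(3∇) f terminates at order 5
exp(3∇) f = (9/2)x^5 + (135/2)x^4 + 270x^3 + (403/3)x^2 - (953/2)x - 112


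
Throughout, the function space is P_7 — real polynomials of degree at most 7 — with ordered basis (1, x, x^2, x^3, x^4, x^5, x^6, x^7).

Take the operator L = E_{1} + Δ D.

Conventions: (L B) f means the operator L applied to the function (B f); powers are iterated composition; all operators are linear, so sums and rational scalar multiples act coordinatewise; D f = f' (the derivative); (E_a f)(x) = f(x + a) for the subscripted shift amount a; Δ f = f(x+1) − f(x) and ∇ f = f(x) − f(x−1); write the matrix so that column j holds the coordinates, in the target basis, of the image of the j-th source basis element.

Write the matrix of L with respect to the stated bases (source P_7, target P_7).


image of 1: 1
image of x: x + 1
image of x^2: x^2 + 2x + 3
image of x^3: x^3 + 3x^2 + 9x + 4
image of x^4: x^4 + 4x^3 + 18x^2 + 16x + 5
image of x^5: x^5 + 5x^4 + 30x^3 + 40x^2 + 25x + 6
image of x^6: x^6 + 6x^5 + 45x^4 + 80x^3 + 75x^2 + 36x + 7
image of x^7: x^7 + 7x^6 + 63x^5 + 140x^4 + 175x^3 + 126x^2 + 49x + 8
each image's coordinates form column j of the matrix

the matrix is [[1, 1, 3, 4, 5, 6, 7, 8]; [0, 1, 2, 9, 16, 25, 36, 49]; [0, 0, 1, 3, 18, 40, 75, 126]; [0, 0, 0, 1, 4, 30, 80, 175]; [0, 0, 0, 0, 1, 5, 45, 140]; [0, 0, 0, 0, 0, 1, 6, 63]; [0, 0, 0, 0, 0, 0, 1, 7]; [0, 0, 0, 0, 0, 0, 0, 1]] (rows listed top to bottom)


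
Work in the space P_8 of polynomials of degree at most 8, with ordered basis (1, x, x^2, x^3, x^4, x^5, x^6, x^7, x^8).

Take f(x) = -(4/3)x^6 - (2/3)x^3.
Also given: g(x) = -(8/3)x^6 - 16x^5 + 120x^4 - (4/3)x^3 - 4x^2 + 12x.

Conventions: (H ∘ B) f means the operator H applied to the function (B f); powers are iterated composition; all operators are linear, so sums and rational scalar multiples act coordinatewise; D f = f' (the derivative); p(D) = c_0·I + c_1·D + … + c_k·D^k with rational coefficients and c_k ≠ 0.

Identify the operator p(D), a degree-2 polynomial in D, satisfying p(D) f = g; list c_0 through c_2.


D^0 f = -(4/3)x^6 - (2/3)x^3
D^1 f = -8x^5 - 2x^2
D^2 f = -40x^4 - 4x
matching coefficients of g against c_0 f + c_1 Df + … from the top degree down determines the c_i
solution: c_0 = 2, c_1 = 2, c_2 = -3

p(D) = 2·I + 2·D − 3·D^2, i.e. c_0 = 2, c_1 = 2, c_2 = -3


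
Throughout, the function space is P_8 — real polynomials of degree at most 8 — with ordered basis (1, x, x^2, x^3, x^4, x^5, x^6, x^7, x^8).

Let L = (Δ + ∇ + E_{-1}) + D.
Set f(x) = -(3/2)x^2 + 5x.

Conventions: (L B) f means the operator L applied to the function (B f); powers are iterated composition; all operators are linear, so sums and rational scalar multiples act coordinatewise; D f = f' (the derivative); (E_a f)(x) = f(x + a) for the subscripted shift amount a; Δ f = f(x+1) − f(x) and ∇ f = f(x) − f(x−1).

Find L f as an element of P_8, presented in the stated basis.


the image equals g(x) = -(3/2)x^2 - x + 17/2

Δ f = -3x + 7/2
∇ f = -3x + 13/2
E_{-1} f = -(3/2)x^2 + 8x - 13/2
(Δ + ∇ + E_{-1}) f = -(3/2)x^2 + 2x + 7/2
D f = -3x + 5
((Δ + ∇ + E_{-1}) + D) f = -(3/2)x^2 - x + 17/2


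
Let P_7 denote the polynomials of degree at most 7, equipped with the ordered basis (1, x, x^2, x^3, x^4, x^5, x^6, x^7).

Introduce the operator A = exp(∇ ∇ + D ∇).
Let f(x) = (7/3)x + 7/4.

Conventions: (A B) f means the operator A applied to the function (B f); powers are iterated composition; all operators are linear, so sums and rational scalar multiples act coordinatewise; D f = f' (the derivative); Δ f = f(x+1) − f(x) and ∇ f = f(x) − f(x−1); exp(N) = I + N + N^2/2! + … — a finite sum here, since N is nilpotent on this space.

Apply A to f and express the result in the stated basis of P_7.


the image equals g(x) = (7/3)x + 7/4

the series for exp(∇ ∇ + D ∇) f terminates at order 0
exp(∇ ∇ + D ∇) f = (7/3)x + 7/4


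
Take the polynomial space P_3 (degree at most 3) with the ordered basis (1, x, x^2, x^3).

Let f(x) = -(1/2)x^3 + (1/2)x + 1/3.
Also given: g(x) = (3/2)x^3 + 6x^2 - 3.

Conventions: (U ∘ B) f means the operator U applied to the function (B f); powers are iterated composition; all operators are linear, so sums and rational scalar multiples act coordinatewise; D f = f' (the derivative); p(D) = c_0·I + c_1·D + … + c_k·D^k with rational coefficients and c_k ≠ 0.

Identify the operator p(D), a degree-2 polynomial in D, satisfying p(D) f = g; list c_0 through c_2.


p(D) = -3·I − 4·D − (1/2)·D^2, i.e. c_0 = -3, c_1 = -4, c_2 = -1/2

D^0 f = -(1/2)x^3 + (1/2)x + 1/3
D^1 f = -(3/2)x^2 + 1/2
D^2 f = -3x
matching coefficients of g against c_0 f + c_1 Df + … from the top degree down determines the c_i
solution: c_0 = -3, c_1 = -4, c_2 = -1/2


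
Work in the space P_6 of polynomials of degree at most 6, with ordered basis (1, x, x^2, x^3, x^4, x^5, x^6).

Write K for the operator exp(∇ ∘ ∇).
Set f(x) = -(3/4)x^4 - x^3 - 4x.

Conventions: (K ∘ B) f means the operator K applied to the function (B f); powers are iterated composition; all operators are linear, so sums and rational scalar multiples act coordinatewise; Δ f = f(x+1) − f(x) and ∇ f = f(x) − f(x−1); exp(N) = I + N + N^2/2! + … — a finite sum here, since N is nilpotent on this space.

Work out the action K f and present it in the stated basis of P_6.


the image equals g(x) = -(3/4)x^4 - x^3 - 9x^2 + 8x - 27/2

order-1 term: -9x^2 + 12x - 9/2
order-2 term: -9
the series for exp(∇ ∘ ∇) f terminates at order 2
exp(∇ ∘ ∇) f = -(3/4)x^4 - x^3 - 9x^2 + 8x - 27/2


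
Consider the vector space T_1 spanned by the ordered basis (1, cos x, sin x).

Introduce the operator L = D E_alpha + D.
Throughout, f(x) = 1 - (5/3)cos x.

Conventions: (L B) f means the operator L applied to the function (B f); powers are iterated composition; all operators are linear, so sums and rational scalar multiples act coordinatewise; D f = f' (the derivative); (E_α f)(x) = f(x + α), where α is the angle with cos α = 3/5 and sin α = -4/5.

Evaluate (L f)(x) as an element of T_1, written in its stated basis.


E_alpha f = 1 - cos x - (4/3)sin x
D E_alpha f = -(4/3)cos x + sin x
D f = (5/3)sin x
(D E_alpha + D) f = -(4/3)cos x + (8/3)sin x

g(x) = -(4/3)cos x + (8/3)sin x


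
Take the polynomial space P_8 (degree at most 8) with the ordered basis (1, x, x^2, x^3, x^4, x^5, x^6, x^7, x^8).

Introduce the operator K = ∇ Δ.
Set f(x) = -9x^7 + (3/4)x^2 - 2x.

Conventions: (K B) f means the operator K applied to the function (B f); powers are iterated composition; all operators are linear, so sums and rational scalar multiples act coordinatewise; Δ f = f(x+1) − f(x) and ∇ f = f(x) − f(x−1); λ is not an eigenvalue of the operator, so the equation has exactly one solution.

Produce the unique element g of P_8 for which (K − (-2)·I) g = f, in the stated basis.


the result is g(x) = -(9/2)x^7 + (189/2)x^5 - (1575/2)x^3 + (3/8)x^2 + (3841/2)x - 3/8

write g with unknown coordinates in the stated basis and equate coefficients in (K − (-2)·I) g = f
solving from the highest basis element down gives g = -(9/2)x^7 + (189/2)x^5 - (1575/2)x^3 + (3/8)x^2 + (3841/2)x - 3/8
check: K g = -189x^5 + 1575x^3 - 3843x + 3/4
so K g − (-2)·g = -9x^7 + (3/4)x^2 - 2x = f ✓


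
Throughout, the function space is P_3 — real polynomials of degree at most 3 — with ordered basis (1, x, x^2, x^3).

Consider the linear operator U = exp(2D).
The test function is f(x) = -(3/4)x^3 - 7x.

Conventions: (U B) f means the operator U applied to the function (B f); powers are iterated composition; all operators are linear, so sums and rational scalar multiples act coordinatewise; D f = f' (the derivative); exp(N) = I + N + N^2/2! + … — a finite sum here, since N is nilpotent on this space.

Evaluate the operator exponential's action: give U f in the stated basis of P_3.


order-1 term: -(9/2)x^2 - 14
order-2 term: -9x
order-3 term: -6
the series for exp(2D) f terminates at order 3
exp(2D) f = -(3/4)x^3 - (9/2)x^2 - 16x - 20

the image equals g(x) = -(3/4)x^3 - (9/2)x^2 - 16x - 20


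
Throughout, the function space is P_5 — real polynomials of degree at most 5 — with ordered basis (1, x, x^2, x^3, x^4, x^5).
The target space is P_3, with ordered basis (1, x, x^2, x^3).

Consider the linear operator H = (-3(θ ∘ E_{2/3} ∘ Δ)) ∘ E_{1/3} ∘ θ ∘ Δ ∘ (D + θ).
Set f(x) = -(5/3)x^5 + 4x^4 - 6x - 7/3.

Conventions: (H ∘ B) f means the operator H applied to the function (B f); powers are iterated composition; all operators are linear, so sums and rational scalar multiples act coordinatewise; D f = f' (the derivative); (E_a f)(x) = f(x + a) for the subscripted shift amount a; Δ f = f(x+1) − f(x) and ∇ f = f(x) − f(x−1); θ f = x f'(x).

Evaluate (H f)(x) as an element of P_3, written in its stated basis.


D f = -(25/3)x^4 + 16x^3 - 6
θ f = -(25/3)x^5 + 16x^4 - 6x
(D + θ) f = -(25/3)x^5 + (23/3)x^4 + 16x^3 - 6x - 6
Δ (D + θ) f = -(125/3)x^4 - (158/3)x^3 + (32/3)x^2 + 37x + 28/3
θ Δ (D + θ) f = -(500/3)x^4 - 158x^3 + (64/3)x^2 + 37x
E_{1/3} (θ ∘ Δ ∘ (D + θ)) f = -(500/3)x^4 - (3422/9)x^3 - (2230/9)x^2 - (2117/81)x + 1651/243
Δ E_{1/3} (θ ∘ Δ ∘ (D + θ)) f = -(2000/3)x^3 - (6422/3)x^2 - (20726/9)x - 66485/81
E_{2/3} Δ E_{1/3} (θ ∘ Δ ∘ (D + θ)) f = -(2000/3)x^3 - 3474x^2 - 6046x - 3505
θ E_{2/3} Δ E_{1/3} (θ ∘ Δ ∘ (D + θ)) f = -2000x^3 - 6948x^2 - 6046x
(-3(θ ∘ E_{2/3} ∘ Δ)) E_{1/3} (θ ∘ Δ ∘ (D + θ)) f = 6000x^3 + 20844x^2 + 18138x

g(x) = 6000x^3 + 20844x^2 + 18138x


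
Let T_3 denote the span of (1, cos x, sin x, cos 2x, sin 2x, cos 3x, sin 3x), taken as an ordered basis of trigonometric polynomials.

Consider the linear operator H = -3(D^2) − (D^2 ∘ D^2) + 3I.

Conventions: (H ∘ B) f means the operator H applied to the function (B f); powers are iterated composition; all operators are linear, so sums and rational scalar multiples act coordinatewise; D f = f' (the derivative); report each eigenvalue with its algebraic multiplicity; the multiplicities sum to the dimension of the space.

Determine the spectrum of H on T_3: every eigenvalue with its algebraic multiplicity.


λ = -51 (multiplicity 2), λ = -1 (multiplicity 2), λ = 3 (multiplicity 1), λ = 5 (multiplicity 2)

image of 1: 3
image of cos x: 5cos x
image of sin x: 5sin x
image of cos 2x: -cos 2x
image of sin 2x: -sin 2x
image of cos 3x: -51cos 3x
image of sin 3x: -51sin 3x
the matrix is diagonal; its diagonal is (3, 5, 5, -1, -1, -51, -51)
for a triangular matrix the eigenvalues are the diagonal entries, with algebraic multiplicity their repetition count


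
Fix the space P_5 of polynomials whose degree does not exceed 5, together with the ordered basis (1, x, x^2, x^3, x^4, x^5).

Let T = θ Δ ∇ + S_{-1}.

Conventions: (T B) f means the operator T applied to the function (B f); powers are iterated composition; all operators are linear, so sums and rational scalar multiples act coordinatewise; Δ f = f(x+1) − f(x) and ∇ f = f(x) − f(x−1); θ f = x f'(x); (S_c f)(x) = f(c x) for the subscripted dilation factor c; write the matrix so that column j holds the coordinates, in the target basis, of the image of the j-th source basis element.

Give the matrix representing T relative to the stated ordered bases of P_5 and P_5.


the matrix is [[1, 0, 0, 0, 0, 0]; [0, -1, 0, 6, 0, 10]; [0, 0, 1, 0, 24, 0]; [0, 0, 0, -1, 0, 60]; [0, 0, 0, 0, 1, 0]; [0, 0, 0, 0, 0, -1]] (rows listed top to bottom)

image of 1: 1
image of x: -x
image of x^2: x^2
image of x^3: -x^3 + 6x
image of x^4: x^4 + 24x^2
image of x^5: -x^5 + 60x^3 + 10x
each image's coordinates form column j of the matrix


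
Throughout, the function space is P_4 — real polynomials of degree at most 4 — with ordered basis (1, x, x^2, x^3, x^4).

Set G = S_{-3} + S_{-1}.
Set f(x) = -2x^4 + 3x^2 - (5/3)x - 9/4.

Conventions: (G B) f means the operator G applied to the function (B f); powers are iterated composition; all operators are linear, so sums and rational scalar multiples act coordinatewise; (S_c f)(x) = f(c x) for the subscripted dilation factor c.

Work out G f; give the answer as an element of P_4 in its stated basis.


the image equals g(x) = -164x^4 + 30x^2 + (20/3)x - 9/2

S_{-3} f = -162x^4 + 27x^2 + 5x - 9/4
S_{-1} f = -2x^4 + 3x^2 + (5/3)x - 9/4
(S_{-3} + S_{-1}) f = -164x^4 + 30x^2 + (20/3)x - 9/2


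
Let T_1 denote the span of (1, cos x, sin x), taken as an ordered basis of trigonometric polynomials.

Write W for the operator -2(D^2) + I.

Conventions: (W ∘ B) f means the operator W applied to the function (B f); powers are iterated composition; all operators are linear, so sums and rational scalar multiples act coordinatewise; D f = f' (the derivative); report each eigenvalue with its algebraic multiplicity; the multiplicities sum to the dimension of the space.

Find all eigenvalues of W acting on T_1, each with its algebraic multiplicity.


image of 1: 1
image of cos x: 3cos x
image of sin x: 3sin x
the matrix is diagonal; its diagonal is (1, 3, 3)
for a triangular matrix the eigenvalues are the diagonal entries, with algebraic multiplicity their repetition count

λ = 1 (multiplicity 1), λ = 3 (multiplicity 2)


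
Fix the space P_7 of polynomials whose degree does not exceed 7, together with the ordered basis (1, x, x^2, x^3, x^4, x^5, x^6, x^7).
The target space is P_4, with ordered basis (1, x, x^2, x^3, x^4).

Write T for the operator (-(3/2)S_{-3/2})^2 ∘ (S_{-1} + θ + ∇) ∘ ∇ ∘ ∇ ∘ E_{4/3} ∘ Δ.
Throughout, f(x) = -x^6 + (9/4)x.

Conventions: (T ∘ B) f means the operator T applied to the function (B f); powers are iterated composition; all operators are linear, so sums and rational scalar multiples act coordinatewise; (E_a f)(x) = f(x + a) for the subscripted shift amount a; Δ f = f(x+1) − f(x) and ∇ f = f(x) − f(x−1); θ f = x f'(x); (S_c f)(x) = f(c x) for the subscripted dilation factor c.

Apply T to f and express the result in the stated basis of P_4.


Δ f = -6x^5 - 15x^4 - 20x^3 - 15x^2 - 6x + 5/4
E_{4/3} Δ f = -6x^5 - 55x^4 - (620/3)x^3 - (3575/9)x^2 - (10522/27)x - 49739/324
∇ E_{4/3} Δ f = -30x^4 - 160x^3 - 350x^2 - (3280/9)x - 4054/27
∇ (∇ ∘ E_{4/3} ∘ Δ) f = -120x^3 - 300x^2 - 340x - 1300/9
S_{-1} ∇ (∇ ∘ E_{4/3} ∘ Δ) f = 120x^3 - 300x^2 + 340x - 1300/9
θ ∇ (∇ ∘ E_{4/3} ∘ Δ) f = -360x^3 - 600x^2 - 340x
∇ ∇ (∇ ∘ E_{4/3} ∘ Δ) f = -360x^2 - 240x - 160
(S_{-1} + θ + ∇) ∇ (∇ ∘ E_{4/3} ∘ Δ) f = -240x^3 - 1260x^2 - 240x - 2740/9
S_{-3/2} ((S_{-1} + θ + ∇) ∘ ∇ ∘ ∇ ∘ E_{4/3} ∘ Δ) f = 810x^3 - 2835x^2 + 360x - 2740/9
(-(3/2)S_{-3/2}) ((S_{-1} + θ + ∇) ∘ ∇ ∘ ∇ ∘ E_{4/3} ∘ Δ) f = -1215x^3 + (8505/2)x^2 - 540x + 1370/3
S_{-3/2} (-(3/2)S_{-3/2}) ((S_{-1} + θ + ∇) ∘ ∇ ∘ ∇ ∘ E_{4/3} ∘ Δ) f = (32805/8)x^3 + (76545/8)x^2 + 810x + 1370/3
(-(3/2)S_{-3/2}) (-(3/2)S_{-3/2}) ((S_{-1} + θ + ∇) ∘ ∇ ∘ ∇ ∘ E_{4/3} ∘ Δ) f = -(98415/16)x^3 - (229635/16)x^2 - 1215x - 685

the result is g(x) = -(98415/16)x^3 - (229635/16)x^2 - 1215x - 685


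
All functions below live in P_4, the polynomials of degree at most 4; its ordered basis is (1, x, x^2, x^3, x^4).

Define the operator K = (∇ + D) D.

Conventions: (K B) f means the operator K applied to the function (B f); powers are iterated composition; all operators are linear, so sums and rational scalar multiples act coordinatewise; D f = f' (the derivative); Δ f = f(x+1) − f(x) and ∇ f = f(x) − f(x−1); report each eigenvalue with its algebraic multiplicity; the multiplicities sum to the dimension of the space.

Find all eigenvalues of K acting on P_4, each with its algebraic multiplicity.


λ = 0 (multiplicity 5)

image of 1: 0
image of x: 0
image of x^2: 4
image of x^3: 12x - 3
image of x^4: 24x^2 - 12x + 4
the matrix is upper triangular; its diagonal is (0, 0, 0, 0, 0)
for a triangular matrix the eigenvalues are the diagonal entries, with algebraic multiplicity their repetition count


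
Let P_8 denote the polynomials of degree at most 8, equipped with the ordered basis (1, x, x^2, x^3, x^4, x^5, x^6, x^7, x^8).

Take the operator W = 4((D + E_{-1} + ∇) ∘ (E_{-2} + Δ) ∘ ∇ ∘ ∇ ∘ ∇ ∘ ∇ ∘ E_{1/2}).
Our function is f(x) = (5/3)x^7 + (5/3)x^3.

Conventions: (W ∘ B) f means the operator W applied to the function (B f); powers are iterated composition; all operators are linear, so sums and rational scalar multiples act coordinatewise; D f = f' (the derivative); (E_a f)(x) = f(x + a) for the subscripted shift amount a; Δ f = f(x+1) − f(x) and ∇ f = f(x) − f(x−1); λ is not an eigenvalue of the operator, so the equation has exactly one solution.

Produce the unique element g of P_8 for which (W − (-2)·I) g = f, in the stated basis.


g(x) = (5/6)x^7 - (8395/6)x^3 + 6300x^2 - 23450x + 14525

write g with unknown coordinates in the stated basis and equate coefficients in (W − (-2)·I) g = f
solving from the highest basis element down gives g = (5/6)x^7 - (8395/6)x^3 + 6300x^2 - 23450x + 14525
check: W g = 2800x^3 - 12600x^2 + 46900x - 29050
so W g − (-2)·g = (5/3)x^7 + (5/3)x^3 = f ✓


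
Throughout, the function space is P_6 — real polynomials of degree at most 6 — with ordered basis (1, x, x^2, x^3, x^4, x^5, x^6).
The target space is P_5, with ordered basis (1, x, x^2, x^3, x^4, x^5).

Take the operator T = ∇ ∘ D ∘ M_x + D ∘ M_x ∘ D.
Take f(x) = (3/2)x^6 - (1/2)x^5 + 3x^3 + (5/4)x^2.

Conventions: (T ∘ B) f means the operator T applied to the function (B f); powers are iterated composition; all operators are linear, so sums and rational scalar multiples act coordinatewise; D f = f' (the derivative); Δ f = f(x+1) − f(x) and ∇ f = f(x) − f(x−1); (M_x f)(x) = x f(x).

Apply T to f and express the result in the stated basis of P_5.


M_x f = (3/2)x^7 - (1/2)x^6 + 3x^4 + (5/4)x^3
D M_x f = (21/2)x^6 - 3x^5 + 12x^3 + (15/4)x^2
∇ D M_x f = 63x^5 - (345/2)x^4 + 240x^3 - (303/2)x^2 + (99/2)x - 21/4
D f = 9x^5 - (5/2)x^4 + 9x^2 + (5/2)x
M_x D f = 9x^6 - (5/2)x^5 + 9x^3 + (5/2)x^2
D M_x D f = 54x^5 - (25/2)x^4 + 27x^2 + 5x
(∇ ∘ D ∘ M_x + D ∘ M_x ∘ D) f = 117x^5 - 185x^4 + 240x^3 - (249/2)x^2 + (109/2)x - 21/4

g(x) = 117x^5 - 185x^4 + 240x^3 - (249/2)x^2 + (109/2)x - 21/4


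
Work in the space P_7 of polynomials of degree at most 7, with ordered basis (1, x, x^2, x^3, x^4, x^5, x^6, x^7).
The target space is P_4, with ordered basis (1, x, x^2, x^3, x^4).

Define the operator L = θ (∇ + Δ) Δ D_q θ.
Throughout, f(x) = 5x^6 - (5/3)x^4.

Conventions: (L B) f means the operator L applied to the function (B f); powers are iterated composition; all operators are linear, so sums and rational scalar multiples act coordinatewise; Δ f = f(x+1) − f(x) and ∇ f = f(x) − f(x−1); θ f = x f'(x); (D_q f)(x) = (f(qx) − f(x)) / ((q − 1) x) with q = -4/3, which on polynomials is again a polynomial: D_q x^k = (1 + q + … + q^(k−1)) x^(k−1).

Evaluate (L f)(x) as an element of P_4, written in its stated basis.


the image equals g(x) = -(192400/27)x^3 - (192400/27)x^2 - (378800/81)x

θ f = 30x^6 - (20/3)x^4
D_q θ f = -(4810/81)x^5 + (500/81)x^3
Δ D_q θ f = -(24050/81)x^4 - (48100/81)x^3 - (46600/81)x^2 - (22550/81)x - 4310/81
∇ Δ D_q θ f = -(96200/81)x^3 - (45100/81)x
Δ Δ D_q θ f = -(96200/81)x^3 - (96200/27)x^2 - (333700/81)x - 15700/9
(∇ + Δ) Δ D_q θ f = -(192400/81)x^3 - (96200/27)x^2 - (378800/81)x - 15700/9
θ (∇ + Δ) Δ D_q θ f = -(192400/27)x^3 - (192400/27)x^2 - (378800/81)x


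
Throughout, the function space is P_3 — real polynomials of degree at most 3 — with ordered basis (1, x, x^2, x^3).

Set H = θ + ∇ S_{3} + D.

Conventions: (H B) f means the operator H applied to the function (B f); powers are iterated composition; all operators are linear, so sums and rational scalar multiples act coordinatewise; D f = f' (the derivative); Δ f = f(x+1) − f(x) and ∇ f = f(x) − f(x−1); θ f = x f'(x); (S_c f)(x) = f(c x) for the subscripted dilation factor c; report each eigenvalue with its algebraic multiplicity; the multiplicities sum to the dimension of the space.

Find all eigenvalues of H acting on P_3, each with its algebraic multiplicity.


λ = 0 (multiplicity 1), λ = 1 (multiplicity 1), λ = 2 (multiplicity 1), λ = 3 (multiplicity 1)

image of 1: 0
image of x: x + 4
image of x^2: 2x^2 + 20x - 9
image of x^3: 3x^3 + 84x^2 - 81x + 27
the matrix is upper triangular; its diagonal is (0, 1, 2, 3)
for a triangular matrix the eigenvalues are the diagonal entries, with algebraic multiplicity their repetition count


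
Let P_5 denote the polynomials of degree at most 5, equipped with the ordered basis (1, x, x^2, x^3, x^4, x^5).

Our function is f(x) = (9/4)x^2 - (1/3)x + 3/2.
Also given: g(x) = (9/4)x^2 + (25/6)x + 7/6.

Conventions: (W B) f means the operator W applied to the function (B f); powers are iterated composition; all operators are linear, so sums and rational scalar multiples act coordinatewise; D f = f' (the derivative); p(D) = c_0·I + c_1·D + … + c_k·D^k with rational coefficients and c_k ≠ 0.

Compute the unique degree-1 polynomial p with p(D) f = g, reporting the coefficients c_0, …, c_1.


c_0 = 1, c_1 = 1

D^0 f = (9/4)x^2 - (1/3)x + 3/2
D^1 f = (9/2)x - 1/3
matching coefficients of g against c_0 f + c_1 Df + … from the top degree down determines the c_i
solution: c_0 = 1, c_1 = 1


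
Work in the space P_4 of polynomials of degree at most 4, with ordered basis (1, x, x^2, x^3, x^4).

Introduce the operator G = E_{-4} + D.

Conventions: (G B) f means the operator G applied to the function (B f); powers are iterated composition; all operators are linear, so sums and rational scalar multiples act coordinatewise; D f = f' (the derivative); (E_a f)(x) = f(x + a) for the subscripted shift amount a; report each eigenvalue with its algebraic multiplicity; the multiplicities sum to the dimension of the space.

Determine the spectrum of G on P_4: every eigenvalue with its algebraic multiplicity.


λ = 1 (multiplicity 5)

image of 1: 1
image of x: x - 3
image of x^2: x^2 - 6x + 16
image of x^3: x^3 - 9x^2 + 48x - 64
image of x^4: x^4 - 12x^3 + 96x^2 - 256x + 256
the matrix is upper triangular; its diagonal is (1, 1, 1, 1, 1)
for a triangular matrix the eigenvalues are the diagonal entries, with algebraic multiplicity their repetition count


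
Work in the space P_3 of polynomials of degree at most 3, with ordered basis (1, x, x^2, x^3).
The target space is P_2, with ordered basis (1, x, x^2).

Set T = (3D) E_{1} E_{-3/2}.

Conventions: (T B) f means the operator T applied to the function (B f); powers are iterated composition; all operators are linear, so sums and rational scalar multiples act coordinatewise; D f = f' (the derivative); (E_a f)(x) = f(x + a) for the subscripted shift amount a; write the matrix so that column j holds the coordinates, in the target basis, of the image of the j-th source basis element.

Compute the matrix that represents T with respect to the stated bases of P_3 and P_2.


the matrix is [[0, 3, -3, 9/4]; [0, 0, 6, -9]; [0, 0, 0, 9]] (rows listed top to bottom)

image of 1: 0
image of x: 3
image of x^2: 6x - 3
image of x^3: 9x^2 - 9x + 9/4
each image's coordinates form column j of the matrix


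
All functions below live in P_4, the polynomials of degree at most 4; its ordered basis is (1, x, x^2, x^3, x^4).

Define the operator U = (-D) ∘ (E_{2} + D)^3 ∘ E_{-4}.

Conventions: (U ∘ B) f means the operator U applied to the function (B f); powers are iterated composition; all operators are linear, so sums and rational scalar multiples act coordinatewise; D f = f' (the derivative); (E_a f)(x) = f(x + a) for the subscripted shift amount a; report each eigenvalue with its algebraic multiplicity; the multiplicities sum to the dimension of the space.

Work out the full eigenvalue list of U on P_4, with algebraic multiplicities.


λ = 0 (multiplicity 5)

image of 1: 0
image of x: -1
image of x^2: -2x - 10
image of x^3: -3x^2 - 30x - 30
image of x^4: -4x^3 - 60x^2 - 120x + 88
the matrix is upper triangular; its diagonal is (0, 0, 0, 0, 0)
for a triangular matrix the eigenvalues are the diagonal entries, with algebraic multiplicity their repetition count


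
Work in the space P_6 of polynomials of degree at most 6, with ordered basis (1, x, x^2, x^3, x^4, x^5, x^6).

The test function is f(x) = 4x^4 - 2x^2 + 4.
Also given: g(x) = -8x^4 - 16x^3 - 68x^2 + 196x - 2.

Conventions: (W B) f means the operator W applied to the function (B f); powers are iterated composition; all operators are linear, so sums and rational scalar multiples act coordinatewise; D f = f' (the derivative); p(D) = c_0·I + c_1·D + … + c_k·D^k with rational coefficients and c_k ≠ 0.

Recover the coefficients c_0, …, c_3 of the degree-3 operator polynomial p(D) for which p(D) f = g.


c_0 = -2, c_1 = -1, c_2 = -3/2, c_3 = 2

D^0 f = 4x^4 - 2x^2 + 4
D^1 f = 16x^3 - 4x
D^2 f = 48x^2 - 4
D^3 f = 96x
matching coefficients of g against c_0 f + c_1 Df + … from the top degree down determines the c_i
solution: c_0 = -2, c_1 = -1, c_2 = -3/2, c_3 = 2


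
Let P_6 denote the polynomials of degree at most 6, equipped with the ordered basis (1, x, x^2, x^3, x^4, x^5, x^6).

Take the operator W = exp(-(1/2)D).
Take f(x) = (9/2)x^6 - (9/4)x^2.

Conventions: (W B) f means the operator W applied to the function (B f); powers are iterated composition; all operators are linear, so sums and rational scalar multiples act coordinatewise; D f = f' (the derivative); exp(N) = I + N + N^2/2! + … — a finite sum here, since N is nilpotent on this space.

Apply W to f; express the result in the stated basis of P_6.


order-1 term: -(27/2)x^5 + (9/4)x
order-2 term: (135/8)x^4 - 9/16
order-3 term: -(45/4)x^3
order-4 term: (135/32)x^2
order-5 term: -(27/32)x
order-6 term: 9/128
the series for exp(-(1/2)D) f terminates at order 6
exp(-(1/2)D) f = (9/2)x^6 - (27/2)x^5 + (135/8)x^4 - (45/4)x^3 + (63/32)x^2 + (45/32)x - 63/128

the result is g(x) = (9/2)x^6 - (27/2)x^5 + (135/8)x^4 - (45/4)x^3 + (63/32)x^2 + (45/32)x - 63/128


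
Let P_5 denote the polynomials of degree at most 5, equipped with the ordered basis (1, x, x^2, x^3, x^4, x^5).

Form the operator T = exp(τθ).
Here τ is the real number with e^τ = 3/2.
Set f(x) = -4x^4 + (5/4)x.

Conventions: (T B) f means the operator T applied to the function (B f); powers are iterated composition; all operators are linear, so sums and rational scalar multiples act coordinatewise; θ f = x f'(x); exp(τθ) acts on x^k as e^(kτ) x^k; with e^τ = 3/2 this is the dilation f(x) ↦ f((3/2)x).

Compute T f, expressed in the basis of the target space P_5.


exp(τθ) x^k = e^(kτ) x^k; with e^τ = 3/2 this sends x^k to (3/2)^k x^k
x ↦ 3/2 x
x^4 ↦ 81/16 x^4
applying this coordinatewise to f: exp(τθ) f = -(81/4)x^4 + (15/8)x

the result is g(x) = -(81/4)x^4 + (15/8)x


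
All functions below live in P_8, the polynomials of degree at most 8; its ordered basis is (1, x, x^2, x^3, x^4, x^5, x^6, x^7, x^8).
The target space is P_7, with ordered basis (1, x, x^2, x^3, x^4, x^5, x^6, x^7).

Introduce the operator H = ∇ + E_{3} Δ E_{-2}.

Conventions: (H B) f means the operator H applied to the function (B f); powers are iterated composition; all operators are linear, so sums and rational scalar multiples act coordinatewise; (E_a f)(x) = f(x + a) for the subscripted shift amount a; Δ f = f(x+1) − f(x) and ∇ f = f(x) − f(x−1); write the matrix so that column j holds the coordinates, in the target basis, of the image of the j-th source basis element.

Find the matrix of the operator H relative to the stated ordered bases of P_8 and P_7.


the matrix is [[0, 2, 2, 8, 14, 32, 62, 128, 254]; [0, 0, 4, 6, 32, 70, 192, 434, 1024]; [0, 0, 0, 6, 12, 80, 210, 672, 1736]; [0, 0, 0, 0, 8, 20, 160, 490, 1792]; [0, 0, 0, 0, 0, 10, 30, 280, 980]; [0, 0, 0, 0, 0, 0, 12, 42, 448]; [0, 0, 0, 0, 0, 0, 0, 14, 56]; [0, 0, 0, 0, 0, 0, 0, 0, 16]] (rows listed top to bottom)

image of 1: 0
image of x: 2
image of x^2: 4x + 2
image of x^3: 6x^2 + 6x + 8
image of x^4: 8x^3 + 12x^2 + 32x + 14
image of x^5: 10x^4 + 20x^3 + 80x^2 + 70x + 32
image of x^6: 12x^5 + 30x^4 + 160x^3 + 210x^2 + 192x + 62
image of x^7: 14x^6 + 42x^5 + 280x^4 + 490x^3 + 672x^2 + 434x + 128
image of x^8: 16x^7 + 56x^6 + 448x^5 + 980x^4 + 1792x^3 + 1736x^2 + 1024x + 254
each image's coordinates form column j of the matrix
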